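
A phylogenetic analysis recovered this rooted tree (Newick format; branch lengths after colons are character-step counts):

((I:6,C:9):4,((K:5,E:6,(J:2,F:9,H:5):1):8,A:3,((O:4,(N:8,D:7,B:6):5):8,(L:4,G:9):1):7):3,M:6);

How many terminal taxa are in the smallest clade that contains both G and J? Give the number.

12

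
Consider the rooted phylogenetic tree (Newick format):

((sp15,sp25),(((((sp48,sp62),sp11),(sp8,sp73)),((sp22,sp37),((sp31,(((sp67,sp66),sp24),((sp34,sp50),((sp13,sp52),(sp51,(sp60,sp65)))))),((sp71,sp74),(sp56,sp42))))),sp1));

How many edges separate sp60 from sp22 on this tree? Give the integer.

10

The MRCA of sp60 and sp22 is the node subtending ((sp22,sp37),((sp31,(((sp67,sp66),sp24),((sp34,sp50),((sp13,sp52),(sp51,(sp60,sp65)))))),((sp71,sp74),(sp56,sp42)))).
From sp60 up to that node: 8 branches. From sp22 up to the same node: 2 branches. Total: 8 + 2 = 10.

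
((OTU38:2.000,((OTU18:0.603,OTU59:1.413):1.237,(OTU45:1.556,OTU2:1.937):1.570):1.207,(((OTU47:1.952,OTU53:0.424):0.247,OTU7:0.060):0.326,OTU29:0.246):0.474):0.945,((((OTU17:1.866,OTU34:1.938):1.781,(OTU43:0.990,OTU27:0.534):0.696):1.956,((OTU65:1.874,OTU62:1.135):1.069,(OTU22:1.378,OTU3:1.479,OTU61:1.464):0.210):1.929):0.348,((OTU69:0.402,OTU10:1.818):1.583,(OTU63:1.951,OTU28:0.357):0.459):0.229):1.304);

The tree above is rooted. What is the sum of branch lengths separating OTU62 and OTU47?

The path runs OTU62 → … → MRCA → … → OTU47; the MRCA is the root of the tree.
Branch lengths along that path: 1.135 + 1.069 + 1.929 + 0.348 + 1.304 + 0.945 + 0.474 + 0.326 + 0.247 + 1.952 = 9.729.

9.729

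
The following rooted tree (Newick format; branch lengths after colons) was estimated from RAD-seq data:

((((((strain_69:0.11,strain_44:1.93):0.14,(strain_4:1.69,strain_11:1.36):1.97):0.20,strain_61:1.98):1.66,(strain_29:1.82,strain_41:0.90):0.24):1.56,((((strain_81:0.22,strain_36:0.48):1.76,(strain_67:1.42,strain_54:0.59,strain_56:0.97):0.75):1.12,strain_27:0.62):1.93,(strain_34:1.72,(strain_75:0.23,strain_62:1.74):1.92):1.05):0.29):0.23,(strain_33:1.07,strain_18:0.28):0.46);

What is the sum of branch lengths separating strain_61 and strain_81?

The path runs strain_61 → … → MRCA → … → strain_81; the MRCA is the node subtending (((((strain_69,strain_44),(strain_4,strain_11)),strain_61),(strain_29,strain_41)),((((strain_81,strain_36),(strain_67,strain_54,strain_56)),strain_27),(strain_34,(strain_75,strain_62)))).
Branch lengths along that path: 1.98 + 1.66 + 1.56 + 0.29 + 1.93 + 1.12 + 1.76 + 0.22 = 10.52.

10.52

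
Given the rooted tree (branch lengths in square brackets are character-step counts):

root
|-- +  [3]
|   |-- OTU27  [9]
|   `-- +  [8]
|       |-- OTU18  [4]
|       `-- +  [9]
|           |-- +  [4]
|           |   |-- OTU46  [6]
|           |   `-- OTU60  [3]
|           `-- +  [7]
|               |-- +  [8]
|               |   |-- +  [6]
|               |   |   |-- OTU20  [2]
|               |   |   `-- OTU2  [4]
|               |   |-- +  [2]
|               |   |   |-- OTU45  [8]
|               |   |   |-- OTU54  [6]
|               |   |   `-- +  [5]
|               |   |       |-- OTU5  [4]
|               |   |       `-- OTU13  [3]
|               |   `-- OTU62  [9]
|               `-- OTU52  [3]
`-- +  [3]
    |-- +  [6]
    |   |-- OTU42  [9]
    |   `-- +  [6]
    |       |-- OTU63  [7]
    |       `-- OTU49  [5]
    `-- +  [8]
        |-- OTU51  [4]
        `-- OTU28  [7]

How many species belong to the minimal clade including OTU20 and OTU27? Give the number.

The MRCA of OTU20 and OTU27 is the node subtending (OTU27,(OTU18,((OTU46,OTU60),(((OTU20,OTU2),(OTU45,OTU54,(OTU5,OTU13)),OTU62),OTU52)))).
That clade contains 12 terminal taxa: OTU13, OTU18, OTU2, OTU20, OTU27, OTU45, OTU46, OTU5, OTU52, OTU54, OTU60, OTU62.

12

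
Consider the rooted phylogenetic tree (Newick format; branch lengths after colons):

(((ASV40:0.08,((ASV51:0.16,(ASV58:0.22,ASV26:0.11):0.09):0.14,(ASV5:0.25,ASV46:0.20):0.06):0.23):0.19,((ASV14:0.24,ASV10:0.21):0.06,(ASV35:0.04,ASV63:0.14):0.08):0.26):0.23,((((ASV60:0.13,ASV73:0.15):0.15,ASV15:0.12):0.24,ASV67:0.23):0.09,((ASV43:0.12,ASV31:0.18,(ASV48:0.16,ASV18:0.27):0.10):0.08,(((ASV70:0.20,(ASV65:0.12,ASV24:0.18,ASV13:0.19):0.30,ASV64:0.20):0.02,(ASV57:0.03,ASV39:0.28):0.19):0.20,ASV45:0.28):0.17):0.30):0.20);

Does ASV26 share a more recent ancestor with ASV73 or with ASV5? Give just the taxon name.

The MRCA of ASV26 and ASV5 subtends ((ASV51,(ASV58,ASV26)),(ASV5,ASV46)) (5 taxa).
The MRCA of ASV26 and ASV73 is the root, subtending the entire tree (26 taxa).
The first is nested inside the second, so ASV26 shares a more recent common ancestor with ASV5.

ASV5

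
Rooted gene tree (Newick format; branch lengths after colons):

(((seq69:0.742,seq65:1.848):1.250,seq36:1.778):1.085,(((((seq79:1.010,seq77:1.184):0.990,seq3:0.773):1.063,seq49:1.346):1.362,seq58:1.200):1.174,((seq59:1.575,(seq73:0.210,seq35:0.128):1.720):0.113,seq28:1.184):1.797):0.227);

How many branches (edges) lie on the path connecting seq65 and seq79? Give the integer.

9

The MRCA of seq65 and seq79 is the root of the tree.
From seq65 up to that node: 3 branches. From seq79 up to the same node: 6 branches. Total: 3 + 6 = 9.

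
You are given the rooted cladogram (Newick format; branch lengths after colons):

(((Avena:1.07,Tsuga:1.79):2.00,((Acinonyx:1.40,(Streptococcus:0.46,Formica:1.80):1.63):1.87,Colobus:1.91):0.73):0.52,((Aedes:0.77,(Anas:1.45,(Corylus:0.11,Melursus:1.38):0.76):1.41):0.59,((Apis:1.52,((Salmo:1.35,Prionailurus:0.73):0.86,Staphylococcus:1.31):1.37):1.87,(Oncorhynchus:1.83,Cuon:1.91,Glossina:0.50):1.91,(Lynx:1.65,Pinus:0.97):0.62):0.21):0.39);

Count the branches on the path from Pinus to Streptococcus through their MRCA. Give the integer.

The MRCA of Pinus and Streptococcus is the root of the tree.
From Pinus up to that node: 4 branches. From Streptococcus up to the same node: 5 branches. Total: 4 + 5 = 9.

9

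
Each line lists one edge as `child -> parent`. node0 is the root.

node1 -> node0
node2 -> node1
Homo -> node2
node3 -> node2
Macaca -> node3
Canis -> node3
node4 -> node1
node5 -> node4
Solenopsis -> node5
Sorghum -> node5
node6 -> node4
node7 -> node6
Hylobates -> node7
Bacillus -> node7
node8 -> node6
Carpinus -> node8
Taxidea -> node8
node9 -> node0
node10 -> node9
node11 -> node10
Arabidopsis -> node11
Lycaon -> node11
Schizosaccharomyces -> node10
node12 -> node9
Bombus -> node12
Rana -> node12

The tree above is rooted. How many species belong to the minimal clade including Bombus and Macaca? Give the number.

14

The MRCA of Bombus and Macaca is the root, so the clade is the entire tree.
That clade contains 14 terminal taxa: Arabidopsis, Bacillus, Bombus, Canis, Carpinus, Homo, Hylobates, Lycaon, Macaca, Rana, Schizosaccharomyces, Solenopsis, Sorghum, Taxidea.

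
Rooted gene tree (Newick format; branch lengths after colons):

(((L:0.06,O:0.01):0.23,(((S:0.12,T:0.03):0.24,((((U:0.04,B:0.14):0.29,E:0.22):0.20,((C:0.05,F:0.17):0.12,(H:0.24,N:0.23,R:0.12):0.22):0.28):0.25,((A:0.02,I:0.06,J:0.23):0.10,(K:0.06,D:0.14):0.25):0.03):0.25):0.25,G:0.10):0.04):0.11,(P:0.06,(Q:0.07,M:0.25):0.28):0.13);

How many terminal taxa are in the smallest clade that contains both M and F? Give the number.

The MRCA of M and F is the root, so the clade is the entire tree.
That clade contains 21 terminal taxa: A, B, C, D, E, F, G, H, I, J, K, L, M, N, O, P, Q, R, S, T, U.

21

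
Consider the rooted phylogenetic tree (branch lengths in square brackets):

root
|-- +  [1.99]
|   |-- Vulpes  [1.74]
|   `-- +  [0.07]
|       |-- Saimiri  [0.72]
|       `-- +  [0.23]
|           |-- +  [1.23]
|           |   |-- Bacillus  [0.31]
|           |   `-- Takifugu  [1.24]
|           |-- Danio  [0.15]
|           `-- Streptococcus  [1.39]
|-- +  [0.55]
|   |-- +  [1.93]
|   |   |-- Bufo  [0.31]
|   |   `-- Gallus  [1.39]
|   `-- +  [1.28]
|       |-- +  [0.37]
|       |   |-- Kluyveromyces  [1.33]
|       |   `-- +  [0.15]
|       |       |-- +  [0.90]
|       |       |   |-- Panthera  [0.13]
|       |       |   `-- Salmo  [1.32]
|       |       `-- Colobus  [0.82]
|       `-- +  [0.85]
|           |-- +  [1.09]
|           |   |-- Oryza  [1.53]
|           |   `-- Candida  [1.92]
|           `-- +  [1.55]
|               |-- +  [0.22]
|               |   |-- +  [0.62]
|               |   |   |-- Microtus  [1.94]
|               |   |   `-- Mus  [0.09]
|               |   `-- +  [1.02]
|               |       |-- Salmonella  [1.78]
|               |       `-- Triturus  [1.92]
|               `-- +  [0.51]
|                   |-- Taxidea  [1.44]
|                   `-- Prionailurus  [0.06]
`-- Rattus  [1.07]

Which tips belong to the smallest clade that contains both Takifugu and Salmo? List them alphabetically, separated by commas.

Tracing Takifugu: it sits inside (Bacillus,Takifugu).
Tracing Salmo: it sits inside (Panthera,Salmo).
The smallest clade enclosing both is the whole tree (their MRCA is the root), so the answer is all 21 tips in alphabetical order.

Bacillus, Bufo, Candida, Colobus, Danio, Gallus, Kluyveromyces, Microtus, Mus, Oryza, Panthera, Prionailurus, Rattus, Saimiri, Salmo, Salmonella, Streptococcus, Takifugu, Taxidea, Triturus, Vulpes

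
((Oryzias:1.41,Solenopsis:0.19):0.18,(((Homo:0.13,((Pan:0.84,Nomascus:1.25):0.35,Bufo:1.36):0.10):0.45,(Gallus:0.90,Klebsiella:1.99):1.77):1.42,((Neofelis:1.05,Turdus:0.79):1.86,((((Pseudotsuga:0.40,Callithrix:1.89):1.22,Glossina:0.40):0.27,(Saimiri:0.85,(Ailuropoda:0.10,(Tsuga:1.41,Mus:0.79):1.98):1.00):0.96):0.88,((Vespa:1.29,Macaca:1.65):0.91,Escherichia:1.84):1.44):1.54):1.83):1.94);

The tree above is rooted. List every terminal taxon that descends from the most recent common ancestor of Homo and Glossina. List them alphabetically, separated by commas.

Tracing Homo: it sits inside (Homo,((Pan,Nomascus),Bufo)).
Tracing Glossina: it sits inside ((Pseudotsuga,Callithrix),Glossina).
The smallest clade enclosing both is (((Homo,((Pan,Nomascus),Bufo)),(Gallus,Klebsiella)),((Neofelis,Turdus),((((Pseudotsuga,Callithrix),Glossina),(Saimiri,(Ailuropoda,(Tsuga,Mus)))),((Vespa,Macaca),Escherichia)))); the answer is its 18 terminal taxa in alphabetical order.

Ailuropoda, Bufo, Callithrix, Escherichia, Gallus, Glossina, Homo, Klebsiella, Macaca, Mus, Neofelis, Nomascus, Pan, Pseudotsuga, Saimiri, Tsuga, Turdus, Vespa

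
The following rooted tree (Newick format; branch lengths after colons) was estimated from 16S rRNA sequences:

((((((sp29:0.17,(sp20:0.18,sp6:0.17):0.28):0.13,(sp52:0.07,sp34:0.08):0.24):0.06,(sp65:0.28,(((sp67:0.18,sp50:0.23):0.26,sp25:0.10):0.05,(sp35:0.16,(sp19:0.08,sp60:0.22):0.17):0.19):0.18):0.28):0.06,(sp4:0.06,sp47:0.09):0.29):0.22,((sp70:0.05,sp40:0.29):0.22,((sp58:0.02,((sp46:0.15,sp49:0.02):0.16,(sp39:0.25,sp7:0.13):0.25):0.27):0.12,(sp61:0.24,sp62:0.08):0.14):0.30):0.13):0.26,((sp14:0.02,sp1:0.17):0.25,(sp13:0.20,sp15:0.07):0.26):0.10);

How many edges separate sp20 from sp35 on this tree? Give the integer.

8

The MRCA of sp20 and sp35 is the node subtending (((sp29,(sp20,sp6)),(sp52,sp34)),(sp65,(((sp67,sp50),sp25),(sp35,(sp19,sp60))))).
From sp20 up to that node: 4 branches. From sp35 up to the same node: 4 branches. Total: 4 + 4 = 8.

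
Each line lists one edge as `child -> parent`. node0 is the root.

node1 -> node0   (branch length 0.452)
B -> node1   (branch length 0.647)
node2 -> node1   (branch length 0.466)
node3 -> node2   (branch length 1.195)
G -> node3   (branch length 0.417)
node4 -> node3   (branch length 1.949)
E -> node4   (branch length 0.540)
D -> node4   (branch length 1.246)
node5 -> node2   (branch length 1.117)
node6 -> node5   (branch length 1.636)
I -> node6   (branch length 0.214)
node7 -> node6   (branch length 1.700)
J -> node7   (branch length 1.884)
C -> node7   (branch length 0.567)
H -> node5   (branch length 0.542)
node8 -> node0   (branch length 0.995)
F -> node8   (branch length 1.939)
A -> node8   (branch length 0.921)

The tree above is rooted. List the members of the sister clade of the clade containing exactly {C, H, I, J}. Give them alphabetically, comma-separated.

D, E, G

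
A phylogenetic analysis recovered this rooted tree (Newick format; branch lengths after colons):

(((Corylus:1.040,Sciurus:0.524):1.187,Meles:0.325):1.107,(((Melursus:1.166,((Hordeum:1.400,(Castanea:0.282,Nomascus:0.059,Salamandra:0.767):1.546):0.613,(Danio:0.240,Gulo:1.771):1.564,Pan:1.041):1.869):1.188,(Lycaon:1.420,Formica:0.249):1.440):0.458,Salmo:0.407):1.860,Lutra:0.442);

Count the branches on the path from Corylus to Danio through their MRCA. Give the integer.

9

The MRCA of Corylus and Danio is the root of the tree.
From Corylus up to that node: 3 branches. From Danio up to the same node: 6 branches. Total: 3 + 6 = 9.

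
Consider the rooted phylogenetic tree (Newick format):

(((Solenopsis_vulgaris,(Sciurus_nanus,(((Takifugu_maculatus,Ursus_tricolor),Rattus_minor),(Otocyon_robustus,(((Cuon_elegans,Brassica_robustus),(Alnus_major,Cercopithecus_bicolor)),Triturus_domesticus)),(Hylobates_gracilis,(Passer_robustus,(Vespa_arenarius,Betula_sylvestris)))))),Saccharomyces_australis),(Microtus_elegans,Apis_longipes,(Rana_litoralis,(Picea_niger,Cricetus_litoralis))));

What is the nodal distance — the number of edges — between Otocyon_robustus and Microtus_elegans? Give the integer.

8

The MRCA of Otocyon_robustus and Microtus_elegans is the root of the tree.
From Otocyon_robustus up to that node: 6 branches. From Microtus_elegans up to the same node: 2 branches. Total: 6 + 2 = 8.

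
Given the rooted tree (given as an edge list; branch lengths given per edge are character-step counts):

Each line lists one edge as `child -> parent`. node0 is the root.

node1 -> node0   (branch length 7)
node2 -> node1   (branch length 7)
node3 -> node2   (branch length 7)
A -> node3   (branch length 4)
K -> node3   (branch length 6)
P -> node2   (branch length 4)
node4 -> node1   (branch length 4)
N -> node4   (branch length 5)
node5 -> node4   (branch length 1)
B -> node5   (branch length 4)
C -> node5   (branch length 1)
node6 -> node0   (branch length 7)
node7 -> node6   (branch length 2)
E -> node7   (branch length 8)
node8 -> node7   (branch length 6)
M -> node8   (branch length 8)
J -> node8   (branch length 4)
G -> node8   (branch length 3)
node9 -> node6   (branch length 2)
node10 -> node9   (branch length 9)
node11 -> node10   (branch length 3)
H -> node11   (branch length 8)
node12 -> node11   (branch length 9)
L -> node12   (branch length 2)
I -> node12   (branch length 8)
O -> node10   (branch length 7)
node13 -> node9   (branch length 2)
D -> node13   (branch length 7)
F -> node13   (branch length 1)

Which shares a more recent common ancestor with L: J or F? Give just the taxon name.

The MRCA of L and F subtends (((H,(L,I)),O),(D,F)) (6 taxa).
The MRCA of L and J subtends ((E,(M,J,G)),(((H,(L,I)),O),(D,F))) (10 taxa).
The first is nested inside the second, so L shares a more recent common ancestor with F.

F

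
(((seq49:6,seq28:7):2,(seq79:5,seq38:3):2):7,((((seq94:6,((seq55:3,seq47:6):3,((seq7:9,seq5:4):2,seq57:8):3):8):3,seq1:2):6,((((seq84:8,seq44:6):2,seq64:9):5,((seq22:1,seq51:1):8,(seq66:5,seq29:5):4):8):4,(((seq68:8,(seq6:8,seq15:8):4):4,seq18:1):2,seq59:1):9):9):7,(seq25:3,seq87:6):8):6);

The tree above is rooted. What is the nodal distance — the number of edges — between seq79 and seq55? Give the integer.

10

The MRCA of seq79 and seq55 is the root of the tree.
From seq79 up to that node: 3 branches. From seq55 up to the same node: 7 branches. Total: 3 + 7 = 10.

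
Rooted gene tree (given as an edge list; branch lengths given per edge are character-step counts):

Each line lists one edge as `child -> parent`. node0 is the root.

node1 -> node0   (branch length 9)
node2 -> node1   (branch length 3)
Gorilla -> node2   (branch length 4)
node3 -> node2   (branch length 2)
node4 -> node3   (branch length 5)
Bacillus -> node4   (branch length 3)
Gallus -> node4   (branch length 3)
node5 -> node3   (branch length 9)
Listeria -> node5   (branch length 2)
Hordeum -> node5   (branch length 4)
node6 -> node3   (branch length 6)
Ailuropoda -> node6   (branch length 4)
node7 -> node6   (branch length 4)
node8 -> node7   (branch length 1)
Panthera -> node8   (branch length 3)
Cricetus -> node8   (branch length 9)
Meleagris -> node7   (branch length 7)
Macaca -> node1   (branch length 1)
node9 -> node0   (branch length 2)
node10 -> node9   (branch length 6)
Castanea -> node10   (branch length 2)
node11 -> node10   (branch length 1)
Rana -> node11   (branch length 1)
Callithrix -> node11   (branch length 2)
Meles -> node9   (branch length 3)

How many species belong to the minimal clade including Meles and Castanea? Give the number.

4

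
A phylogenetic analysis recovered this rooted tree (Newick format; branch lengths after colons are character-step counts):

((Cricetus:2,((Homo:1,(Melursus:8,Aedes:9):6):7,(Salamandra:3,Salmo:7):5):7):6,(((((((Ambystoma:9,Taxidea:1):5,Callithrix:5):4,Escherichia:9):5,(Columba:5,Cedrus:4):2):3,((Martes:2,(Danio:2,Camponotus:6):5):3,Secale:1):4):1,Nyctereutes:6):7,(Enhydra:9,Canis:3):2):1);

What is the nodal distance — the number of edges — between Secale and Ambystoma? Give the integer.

7

The MRCA of Secale and Ambystoma is the node subtending (((((Ambystoma,Taxidea),Callithrix),Escherichia),(Columba,Cedrus)),((Martes,(Danio,Camponotus)),Secale)).
From Secale up to that node: 2 branches. From Ambystoma up to the same node: 5 branches. Total: 2 + 5 = 7.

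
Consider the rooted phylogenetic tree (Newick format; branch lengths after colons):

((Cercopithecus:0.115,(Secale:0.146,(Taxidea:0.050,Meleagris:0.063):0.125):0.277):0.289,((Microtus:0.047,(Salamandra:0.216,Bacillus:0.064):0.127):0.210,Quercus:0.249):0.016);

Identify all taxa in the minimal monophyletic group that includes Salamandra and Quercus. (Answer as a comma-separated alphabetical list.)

Bacillus, Microtus, Quercus, Salamandra

Tracing Salamandra: it sits inside (Salamandra,Bacillus).
Tracing Quercus: it sits inside ((Microtus,(Salamandra,Bacillus)),Quercus).
The smallest clade enclosing both is ((Microtus,(Salamandra,Bacillus)),Quercus); the answer is its 4 terminal taxa in alphabetical order.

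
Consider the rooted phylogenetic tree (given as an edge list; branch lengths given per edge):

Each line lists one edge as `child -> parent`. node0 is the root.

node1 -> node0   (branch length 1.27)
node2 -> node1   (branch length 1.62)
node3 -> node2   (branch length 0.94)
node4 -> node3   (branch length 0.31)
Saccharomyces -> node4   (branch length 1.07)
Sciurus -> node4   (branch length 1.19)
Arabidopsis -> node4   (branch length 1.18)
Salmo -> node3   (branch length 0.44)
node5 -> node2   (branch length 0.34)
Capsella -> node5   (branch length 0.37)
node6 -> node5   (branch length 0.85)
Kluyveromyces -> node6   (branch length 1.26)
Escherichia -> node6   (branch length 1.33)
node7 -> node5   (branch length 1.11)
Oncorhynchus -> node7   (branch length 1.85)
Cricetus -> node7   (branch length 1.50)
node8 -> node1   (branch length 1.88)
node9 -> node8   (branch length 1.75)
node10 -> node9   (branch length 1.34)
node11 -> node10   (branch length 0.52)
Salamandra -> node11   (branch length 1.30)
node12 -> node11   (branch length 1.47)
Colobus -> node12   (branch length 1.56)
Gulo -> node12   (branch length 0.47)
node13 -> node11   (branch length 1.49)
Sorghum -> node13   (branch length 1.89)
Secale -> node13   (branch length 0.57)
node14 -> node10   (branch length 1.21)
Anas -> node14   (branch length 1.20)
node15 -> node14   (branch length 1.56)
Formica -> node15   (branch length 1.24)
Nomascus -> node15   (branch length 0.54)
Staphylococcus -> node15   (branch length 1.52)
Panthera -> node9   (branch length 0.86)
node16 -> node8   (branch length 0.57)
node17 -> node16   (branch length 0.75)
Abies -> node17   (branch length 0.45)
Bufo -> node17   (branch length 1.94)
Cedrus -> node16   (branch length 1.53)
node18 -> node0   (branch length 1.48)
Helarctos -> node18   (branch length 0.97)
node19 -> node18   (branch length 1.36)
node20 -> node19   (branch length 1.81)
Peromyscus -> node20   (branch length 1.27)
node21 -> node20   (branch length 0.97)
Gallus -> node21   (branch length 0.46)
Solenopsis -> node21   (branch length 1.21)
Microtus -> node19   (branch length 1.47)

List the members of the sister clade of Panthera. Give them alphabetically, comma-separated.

Anas, Colobus, Formica, Gulo, Nomascus, Salamandra, Secale, Sorghum, Staphylococcus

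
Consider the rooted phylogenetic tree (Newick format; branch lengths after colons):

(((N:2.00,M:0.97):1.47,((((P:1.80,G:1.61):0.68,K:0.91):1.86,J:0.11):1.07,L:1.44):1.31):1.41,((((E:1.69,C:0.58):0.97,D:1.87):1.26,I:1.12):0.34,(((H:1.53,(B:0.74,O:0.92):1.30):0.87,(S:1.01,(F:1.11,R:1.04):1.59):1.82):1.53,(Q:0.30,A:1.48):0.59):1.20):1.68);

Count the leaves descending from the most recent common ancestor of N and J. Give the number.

The MRCA of N and J is the node subtending ((N,M),((((P,G),K),J),L)).
That clade contains 7 terminal taxa: G, J, K, L, M, N, P.

7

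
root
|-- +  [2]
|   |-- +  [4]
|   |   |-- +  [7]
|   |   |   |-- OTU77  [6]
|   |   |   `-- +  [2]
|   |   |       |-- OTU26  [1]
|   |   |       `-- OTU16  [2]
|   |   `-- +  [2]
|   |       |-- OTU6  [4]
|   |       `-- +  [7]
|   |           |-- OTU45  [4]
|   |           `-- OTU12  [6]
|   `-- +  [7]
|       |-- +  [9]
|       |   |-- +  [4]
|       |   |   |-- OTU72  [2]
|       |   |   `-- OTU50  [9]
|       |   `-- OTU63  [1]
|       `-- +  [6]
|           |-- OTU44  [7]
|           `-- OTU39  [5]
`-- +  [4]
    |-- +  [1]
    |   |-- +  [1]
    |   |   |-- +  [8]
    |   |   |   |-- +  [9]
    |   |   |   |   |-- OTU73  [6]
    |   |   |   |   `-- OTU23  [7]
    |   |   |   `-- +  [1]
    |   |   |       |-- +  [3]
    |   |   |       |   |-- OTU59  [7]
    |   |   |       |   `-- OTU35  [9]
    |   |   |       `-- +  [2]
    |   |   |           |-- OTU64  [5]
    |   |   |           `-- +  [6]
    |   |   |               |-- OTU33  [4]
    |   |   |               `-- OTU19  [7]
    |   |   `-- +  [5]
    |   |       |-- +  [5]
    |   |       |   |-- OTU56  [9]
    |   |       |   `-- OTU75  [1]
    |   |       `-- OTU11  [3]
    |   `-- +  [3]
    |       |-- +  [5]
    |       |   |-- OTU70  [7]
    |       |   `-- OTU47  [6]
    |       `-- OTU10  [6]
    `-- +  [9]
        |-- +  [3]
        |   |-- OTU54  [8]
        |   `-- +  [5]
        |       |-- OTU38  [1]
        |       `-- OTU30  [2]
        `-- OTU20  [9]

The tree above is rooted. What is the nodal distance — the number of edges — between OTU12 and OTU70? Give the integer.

The MRCA of OTU12 and OTU70 is the root of the tree.
From OTU12 up to that node: 5 branches. From OTU70 up to the same node: 5 branches. Total: 5 + 5 = 10.

10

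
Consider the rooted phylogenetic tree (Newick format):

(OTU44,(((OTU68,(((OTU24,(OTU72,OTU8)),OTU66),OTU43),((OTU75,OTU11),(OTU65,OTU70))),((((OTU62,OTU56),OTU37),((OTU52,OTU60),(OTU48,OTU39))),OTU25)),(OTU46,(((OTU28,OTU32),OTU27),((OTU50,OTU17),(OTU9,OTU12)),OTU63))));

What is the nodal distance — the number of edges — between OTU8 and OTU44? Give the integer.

9

The MRCA of OTU8 and OTU44 is the root of the tree.
From OTU8 up to that node: 8 branches. From OTU44 up to the same node: 1 branch. Total: 8 + 1 = 9.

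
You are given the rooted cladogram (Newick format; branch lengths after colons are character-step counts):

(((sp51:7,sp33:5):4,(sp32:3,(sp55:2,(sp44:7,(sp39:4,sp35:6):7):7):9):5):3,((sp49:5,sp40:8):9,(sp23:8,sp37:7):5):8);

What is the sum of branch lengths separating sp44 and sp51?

39

The path runs sp44 → … → MRCA → … → sp51; the MRCA is the node subtending ((sp51,sp33),(sp32,(sp55,(sp44,(sp39,sp35))))).
Branch lengths along that path: 7 + 7 + 9 + 5 + 4 + 7 = 39.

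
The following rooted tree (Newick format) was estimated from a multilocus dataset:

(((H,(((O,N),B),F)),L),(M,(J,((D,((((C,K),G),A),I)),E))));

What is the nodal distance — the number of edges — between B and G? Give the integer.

13

The MRCA of B and G is the root of the tree.
From B up to that node: 5 branches. From G up to the same node: 8 branches. Total: 5 + 8 = 13.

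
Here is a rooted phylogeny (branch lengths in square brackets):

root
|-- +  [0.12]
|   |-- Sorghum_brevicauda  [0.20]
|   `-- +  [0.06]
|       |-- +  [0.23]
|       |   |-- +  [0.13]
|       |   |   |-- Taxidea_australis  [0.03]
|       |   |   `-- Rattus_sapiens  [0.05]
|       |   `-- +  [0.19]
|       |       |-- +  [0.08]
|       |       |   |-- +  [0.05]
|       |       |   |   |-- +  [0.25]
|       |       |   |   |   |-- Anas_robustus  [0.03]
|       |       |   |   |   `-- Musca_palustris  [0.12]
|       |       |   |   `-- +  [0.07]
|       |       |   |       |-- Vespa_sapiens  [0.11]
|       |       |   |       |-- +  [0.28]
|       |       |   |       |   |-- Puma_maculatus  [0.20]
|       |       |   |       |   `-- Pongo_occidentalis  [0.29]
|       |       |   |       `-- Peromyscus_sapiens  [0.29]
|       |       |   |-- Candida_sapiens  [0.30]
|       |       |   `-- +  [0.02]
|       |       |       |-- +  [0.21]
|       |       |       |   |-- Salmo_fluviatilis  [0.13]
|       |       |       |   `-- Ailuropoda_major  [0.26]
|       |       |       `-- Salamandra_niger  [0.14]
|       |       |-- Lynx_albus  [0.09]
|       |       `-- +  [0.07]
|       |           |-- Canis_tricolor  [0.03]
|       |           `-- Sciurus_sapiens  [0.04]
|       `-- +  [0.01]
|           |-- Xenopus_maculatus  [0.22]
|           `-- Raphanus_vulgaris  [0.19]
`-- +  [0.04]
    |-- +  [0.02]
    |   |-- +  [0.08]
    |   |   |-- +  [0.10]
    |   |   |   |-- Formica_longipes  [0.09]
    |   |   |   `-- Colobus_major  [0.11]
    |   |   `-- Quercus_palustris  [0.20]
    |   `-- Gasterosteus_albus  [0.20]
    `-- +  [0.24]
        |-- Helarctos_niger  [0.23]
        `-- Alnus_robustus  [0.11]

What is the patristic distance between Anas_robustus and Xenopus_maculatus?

The path runs Anas_robustus → … → MRCA → … → Xenopus_maculatus; the MRCA is the node subtending (((Taxidea_australis,Rattus_sapiens),((((Anas_robustus,Musca_palustris),(Vespa_sapiens,(Puma_maculatus,Pongo_occidentalis),Peromyscus_sapiens)),Candida_sapiens,((Salmo_fluviatilis,Ailuropoda_major),Salamandra_niger)),Lynx_albus,(Canis_tricolor,Sciurus_sapiens))),(Xenopus_maculatus,Raphanus_vulgaris)).
Branch lengths along that path: 0.03 + 0.25 + 0.05 + 0.08 + 0.19 + 0.23 + 0.01 + 0.22 = 1.06.

1.06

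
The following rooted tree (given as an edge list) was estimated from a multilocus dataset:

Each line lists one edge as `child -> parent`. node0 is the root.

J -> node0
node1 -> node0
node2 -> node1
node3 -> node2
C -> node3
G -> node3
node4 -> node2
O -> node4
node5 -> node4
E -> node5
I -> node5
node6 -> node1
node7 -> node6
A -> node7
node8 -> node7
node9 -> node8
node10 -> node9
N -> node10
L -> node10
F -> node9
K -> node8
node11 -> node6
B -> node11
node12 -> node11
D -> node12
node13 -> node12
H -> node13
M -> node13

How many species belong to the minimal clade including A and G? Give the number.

14

The MRCA of A and G is the node subtending (((C,G),(O,(E,I))),((A,(((N,L),F),K)),(B,(D,(H,M))))).
That clade contains 14 terminal taxa: A, B, C, D, E, F, G, H, I, K, L, M, N, O.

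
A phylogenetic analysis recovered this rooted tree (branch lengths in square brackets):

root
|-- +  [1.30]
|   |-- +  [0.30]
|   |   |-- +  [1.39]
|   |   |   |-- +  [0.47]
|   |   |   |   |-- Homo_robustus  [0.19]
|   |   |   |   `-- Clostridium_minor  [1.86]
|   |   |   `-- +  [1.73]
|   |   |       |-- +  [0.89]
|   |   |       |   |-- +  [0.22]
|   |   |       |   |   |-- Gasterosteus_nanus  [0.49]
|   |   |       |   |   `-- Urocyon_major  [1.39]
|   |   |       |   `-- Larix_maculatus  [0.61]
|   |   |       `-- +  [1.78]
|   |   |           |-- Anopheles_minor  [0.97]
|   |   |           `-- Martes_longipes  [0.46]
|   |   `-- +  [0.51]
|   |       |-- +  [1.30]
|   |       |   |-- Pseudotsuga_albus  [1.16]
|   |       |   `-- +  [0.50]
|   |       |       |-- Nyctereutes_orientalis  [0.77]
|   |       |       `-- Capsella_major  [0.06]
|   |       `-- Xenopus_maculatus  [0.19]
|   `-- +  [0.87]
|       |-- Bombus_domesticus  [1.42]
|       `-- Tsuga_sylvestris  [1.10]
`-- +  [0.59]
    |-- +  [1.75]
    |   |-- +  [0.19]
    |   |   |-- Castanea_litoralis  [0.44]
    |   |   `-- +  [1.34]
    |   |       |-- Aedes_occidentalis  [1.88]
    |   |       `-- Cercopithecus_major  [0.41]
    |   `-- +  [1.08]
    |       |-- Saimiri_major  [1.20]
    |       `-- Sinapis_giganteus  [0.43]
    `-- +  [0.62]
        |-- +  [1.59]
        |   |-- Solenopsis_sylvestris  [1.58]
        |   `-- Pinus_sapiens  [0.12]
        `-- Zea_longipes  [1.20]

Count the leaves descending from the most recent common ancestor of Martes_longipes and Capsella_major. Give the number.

The MRCA of Martes_longipes and Capsella_major is the node subtending (((Homo_robustus,Clostridium_minor),(((Gasterosteus_nanus,Urocyon_major),Larix_maculatus),(Anopheles_minor,Martes_longipes))),((Pseudotsuga_albus,(Nyctereutes_orientalis,Capsella_major)),Xenopus_maculatus)).
That clade contains 11 terminal taxa: Anopheles_minor, Capsella_major, Clostridium_minor, Gasterosteus_nanus, Homo_robustus, Larix_maculatus, Martes_longipes, Nyctereutes_orientalis, Pseudotsuga_albus, Urocyon_major, Xenopus_maculatus.

11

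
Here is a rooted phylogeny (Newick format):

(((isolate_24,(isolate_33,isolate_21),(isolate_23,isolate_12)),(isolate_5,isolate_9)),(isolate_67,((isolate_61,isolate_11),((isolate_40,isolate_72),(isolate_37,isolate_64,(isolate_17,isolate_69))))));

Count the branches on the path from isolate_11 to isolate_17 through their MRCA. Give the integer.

6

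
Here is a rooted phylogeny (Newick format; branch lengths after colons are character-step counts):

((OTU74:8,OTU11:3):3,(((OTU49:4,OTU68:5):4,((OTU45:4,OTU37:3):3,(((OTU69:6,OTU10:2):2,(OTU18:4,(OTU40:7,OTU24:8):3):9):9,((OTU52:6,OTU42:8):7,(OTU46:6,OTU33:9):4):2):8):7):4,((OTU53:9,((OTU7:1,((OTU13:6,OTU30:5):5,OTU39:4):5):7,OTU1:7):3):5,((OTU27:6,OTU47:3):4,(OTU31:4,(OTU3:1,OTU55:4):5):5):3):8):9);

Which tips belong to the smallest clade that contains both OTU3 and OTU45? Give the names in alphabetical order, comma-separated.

OTU1, OTU10, OTU13, OTU18, OTU24, OTU27, OTU3, OTU30, OTU31, OTU33, OTU37, OTU39, OTU40, OTU42, OTU45, OTU46, OTU47, OTU49, OTU52, OTU53, OTU55, OTU68, OTU69, OTU7

Tracing OTU3: it sits inside (OTU3,OTU55).
Tracing OTU45: it sits inside (OTU45,OTU37).
The smallest clade enclosing both is (((OTU49,OTU68),((OTU45,OTU37),(((OTU69,OTU10),(OTU18,(OTU40,OTU24))),((OTU52,OTU42),(OTU46,OTU33))))),((OTU53,((OTU7,((OTU13,OTU30),OTU39)),OTU1)),((OTU27,OTU47),(OTU31,(OTU3,OTU55))))); the answer is its 24 terminal taxa in alphabetical order.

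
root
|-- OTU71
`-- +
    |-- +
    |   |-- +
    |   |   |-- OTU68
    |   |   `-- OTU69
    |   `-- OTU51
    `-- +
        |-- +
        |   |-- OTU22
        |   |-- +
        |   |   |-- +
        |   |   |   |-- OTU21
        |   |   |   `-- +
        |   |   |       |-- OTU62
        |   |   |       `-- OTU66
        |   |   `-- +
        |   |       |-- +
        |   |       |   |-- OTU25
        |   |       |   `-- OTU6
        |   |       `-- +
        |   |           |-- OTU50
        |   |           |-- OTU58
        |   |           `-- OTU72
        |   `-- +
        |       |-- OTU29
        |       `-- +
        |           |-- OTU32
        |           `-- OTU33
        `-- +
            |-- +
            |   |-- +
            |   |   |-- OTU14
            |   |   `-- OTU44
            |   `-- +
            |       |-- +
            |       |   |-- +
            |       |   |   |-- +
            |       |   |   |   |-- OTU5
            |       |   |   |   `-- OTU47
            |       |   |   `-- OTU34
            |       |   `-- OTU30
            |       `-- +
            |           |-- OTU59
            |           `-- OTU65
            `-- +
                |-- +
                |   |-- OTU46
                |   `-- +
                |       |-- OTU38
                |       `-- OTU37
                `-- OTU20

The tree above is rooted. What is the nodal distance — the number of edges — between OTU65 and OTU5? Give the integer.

6

The MRCA of OTU65 and OTU5 is the node subtending ((((OTU5,OTU47),OTU34),OTU30),(OTU59,OTU65)).
From OTU65 up to that node: 2 branches. From OTU5 up to the same node: 4 branches. Total: 2 + 4 = 6.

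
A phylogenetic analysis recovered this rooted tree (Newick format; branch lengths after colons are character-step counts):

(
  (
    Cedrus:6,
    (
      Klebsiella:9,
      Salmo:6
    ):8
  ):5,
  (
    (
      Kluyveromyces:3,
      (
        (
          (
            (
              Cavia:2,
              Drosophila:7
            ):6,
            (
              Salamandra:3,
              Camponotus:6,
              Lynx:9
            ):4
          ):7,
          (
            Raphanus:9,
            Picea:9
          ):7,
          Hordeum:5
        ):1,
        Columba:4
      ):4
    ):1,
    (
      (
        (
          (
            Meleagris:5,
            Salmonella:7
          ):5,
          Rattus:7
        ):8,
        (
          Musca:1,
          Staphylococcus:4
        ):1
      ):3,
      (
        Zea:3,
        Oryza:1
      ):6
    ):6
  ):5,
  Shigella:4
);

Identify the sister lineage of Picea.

Picea attaches to the tree at the node subtending (Raphanus,Picea).
The other lineage descending from that same node — the sister group — is the single tip Raphanus.

Raphanus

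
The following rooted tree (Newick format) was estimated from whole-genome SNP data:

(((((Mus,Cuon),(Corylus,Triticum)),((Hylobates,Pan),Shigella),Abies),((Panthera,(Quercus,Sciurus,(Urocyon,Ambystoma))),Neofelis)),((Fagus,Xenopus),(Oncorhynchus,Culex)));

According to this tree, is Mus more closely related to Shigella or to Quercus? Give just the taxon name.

Shigella

The MRCA of Mus and Shigella subtends (((Mus,Cuon),(Corylus,Triticum)),((Hylobates,Pan),Shigella),Abies) (8 taxa).
The MRCA of Mus and Quercus subtends ((((Mus,Cuon),(Corylus,Triticum)),((Hylobates,Pan),Shigella),Abies),((Panthera,(Quercus,Sciurus,(Urocyon,Ambystoma))),Neofelis)) (14 taxa).
The first is nested inside the second, so Mus shares a more recent common ancestor with Shigella.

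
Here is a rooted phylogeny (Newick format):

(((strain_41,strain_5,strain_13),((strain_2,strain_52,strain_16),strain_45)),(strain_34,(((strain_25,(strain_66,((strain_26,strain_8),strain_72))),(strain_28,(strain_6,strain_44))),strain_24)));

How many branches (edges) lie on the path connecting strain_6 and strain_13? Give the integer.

9

The MRCA of strain_6 and strain_13 is the root of the tree.
From strain_6 up to that node: 6 branches. From strain_13 up to the same node: 3 branches. Total: 6 + 3 = 9.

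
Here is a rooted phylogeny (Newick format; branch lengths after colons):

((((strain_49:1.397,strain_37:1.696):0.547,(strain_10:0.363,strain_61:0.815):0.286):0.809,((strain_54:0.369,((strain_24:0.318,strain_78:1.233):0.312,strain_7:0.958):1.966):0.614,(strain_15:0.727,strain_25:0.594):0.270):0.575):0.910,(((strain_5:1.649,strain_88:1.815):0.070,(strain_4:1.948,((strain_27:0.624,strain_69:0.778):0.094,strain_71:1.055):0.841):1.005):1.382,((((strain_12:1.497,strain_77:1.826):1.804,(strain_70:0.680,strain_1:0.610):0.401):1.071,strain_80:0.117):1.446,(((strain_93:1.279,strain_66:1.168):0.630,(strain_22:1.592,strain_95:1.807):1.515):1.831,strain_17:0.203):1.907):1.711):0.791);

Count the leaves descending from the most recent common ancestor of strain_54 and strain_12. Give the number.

The MRCA of strain_54 and strain_12 is the root, so the clade is the entire tree.
That clade contains 26 terminal taxa: strain_1, strain_10, strain_12, strain_15, strain_17, strain_22, strain_24, strain_25, strain_27, strain_37, strain_4, strain_49, strain_5, strain_54, strain_61, strain_66, strain_69, strain_7, strain_70, strain_71, strain_77, strain_78, strain_80, strain_88, strain_93, strain_95.

26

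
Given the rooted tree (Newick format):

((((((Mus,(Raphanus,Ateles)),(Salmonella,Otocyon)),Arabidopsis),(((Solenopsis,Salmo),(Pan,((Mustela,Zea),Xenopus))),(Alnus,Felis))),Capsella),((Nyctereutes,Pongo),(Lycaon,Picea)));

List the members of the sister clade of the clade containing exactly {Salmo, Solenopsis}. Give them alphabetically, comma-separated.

The clade containing exactly {Salmo, Solenopsis} attaches to the tree at the node subtending ((Solenopsis,Salmo),(Pan,((Mustela,Zea),Xenopus))).
The other lineage descending from that same node — the sister group — is (Pan,((Mustela,Zea),Xenopus)); its 4 tips in alphabetical order are the answer.

Mustela, Pan, Xenopus, Zea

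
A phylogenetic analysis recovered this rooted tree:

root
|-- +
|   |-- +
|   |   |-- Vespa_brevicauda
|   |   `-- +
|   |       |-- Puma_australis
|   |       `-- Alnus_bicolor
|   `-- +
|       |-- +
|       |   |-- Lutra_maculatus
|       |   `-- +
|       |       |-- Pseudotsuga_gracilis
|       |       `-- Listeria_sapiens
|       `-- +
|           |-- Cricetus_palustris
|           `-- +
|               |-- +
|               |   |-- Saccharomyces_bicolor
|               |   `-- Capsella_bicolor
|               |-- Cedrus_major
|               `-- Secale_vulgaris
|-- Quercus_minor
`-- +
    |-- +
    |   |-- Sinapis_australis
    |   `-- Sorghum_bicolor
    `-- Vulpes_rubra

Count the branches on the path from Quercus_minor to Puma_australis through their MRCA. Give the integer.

5

The MRCA of Quercus_minor and Puma_australis is the root of the tree.
From Quercus_minor up to that node: 1 branch. From Puma_australis up to the same node: 4 branches. Total: 1 + 4 = 5.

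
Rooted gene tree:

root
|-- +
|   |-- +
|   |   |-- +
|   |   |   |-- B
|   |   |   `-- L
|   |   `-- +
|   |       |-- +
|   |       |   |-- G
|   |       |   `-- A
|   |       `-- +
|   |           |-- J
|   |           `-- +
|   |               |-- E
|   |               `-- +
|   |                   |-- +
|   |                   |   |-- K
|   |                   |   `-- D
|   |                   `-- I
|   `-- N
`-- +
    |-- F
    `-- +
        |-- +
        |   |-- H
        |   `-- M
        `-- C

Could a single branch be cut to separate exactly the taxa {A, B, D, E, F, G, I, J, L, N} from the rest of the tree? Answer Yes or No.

No

The MRCA of the listed taxa is the root, so the smallest clade containing them is the whole tree.
That clade also contains C, H, K, M, which are not in the proposed group, so the group is not monophyletic.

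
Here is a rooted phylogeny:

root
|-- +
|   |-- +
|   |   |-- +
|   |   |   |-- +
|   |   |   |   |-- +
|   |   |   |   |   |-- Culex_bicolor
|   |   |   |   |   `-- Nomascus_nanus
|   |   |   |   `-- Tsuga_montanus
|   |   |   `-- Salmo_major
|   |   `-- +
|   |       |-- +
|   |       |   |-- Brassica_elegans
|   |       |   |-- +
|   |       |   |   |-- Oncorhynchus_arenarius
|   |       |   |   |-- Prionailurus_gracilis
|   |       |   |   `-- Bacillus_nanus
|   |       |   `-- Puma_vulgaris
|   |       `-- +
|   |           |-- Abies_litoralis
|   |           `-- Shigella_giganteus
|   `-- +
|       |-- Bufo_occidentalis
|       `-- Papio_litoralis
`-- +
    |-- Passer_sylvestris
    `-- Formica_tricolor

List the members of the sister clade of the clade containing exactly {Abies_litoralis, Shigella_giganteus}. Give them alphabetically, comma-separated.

The clade containing exactly {Abies_litoralis, Shigella_giganteus} attaches to the tree at the node subtending ((Brassica_elegans,(Oncorhynchus_arenarius,Prionailurus_gracilis,Bacillus_nanus),Puma_vulgaris),(Abies_litoralis,Shigella_giganteus)).
The other lineage descending from that same node — the sister group — is (Brassica_elegans,(Oncorhynchus_arenarius,Prionailurus_gracilis,Bacillus_nanus),Puma_vulgaris); its 5 tips in alphabetical order are the answer.

Bacillus_nanus, Brassica_elegans, Oncorhynchus_arenarius, Prionailurus_gracilis, Puma_vulgaris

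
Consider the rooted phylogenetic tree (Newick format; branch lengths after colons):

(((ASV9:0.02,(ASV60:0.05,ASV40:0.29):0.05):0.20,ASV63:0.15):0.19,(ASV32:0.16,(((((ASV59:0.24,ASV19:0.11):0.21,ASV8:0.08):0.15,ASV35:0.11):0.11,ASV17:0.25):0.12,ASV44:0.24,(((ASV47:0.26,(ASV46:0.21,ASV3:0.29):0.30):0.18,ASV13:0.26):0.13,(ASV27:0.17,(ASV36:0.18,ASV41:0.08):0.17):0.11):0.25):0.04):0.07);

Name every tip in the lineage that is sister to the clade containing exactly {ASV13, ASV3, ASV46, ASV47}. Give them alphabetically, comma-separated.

ASV27, ASV36, ASV41

The clade containing exactly {ASV13, ASV3, ASV46, ASV47} attaches to the tree at the node subtending (((ASV47,(ASV46,ASV3)),ASV13),(ASV27,(ASV36,ASV41))).
The other lineage descending from that same node — the sister group — is (ASV27,(ASV36,ASV41)); its 3 tips in alphabetical order are the answer.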